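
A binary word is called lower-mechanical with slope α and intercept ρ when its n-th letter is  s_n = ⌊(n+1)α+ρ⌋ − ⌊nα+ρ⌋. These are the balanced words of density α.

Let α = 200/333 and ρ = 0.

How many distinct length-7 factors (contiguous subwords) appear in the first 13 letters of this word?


t_n = ⌊(n·200)/333⌋ for n = 0 … 13:
  n=0…9: ⌊0/333⌋=0 ⌊200/333⌋=0 ⌊400/333⌋=1 ⌊600/333⌋=1 ⌊800/333⌋=2 ⌊1000/333⌋=3 ⌊1200/333⌋=3 ⌊1400/333⌋=4 ⌊1600/333⌋=4 ⌊1800/333⌋=5
  n=10…13: ⌊2000/333⌋=6 ⌊2200/333⌋=6 ⌊2400/333⌋=7 ⌊2600/333⌋=7
s_n = t_(n+1) − t_n for n = 0 … 12 gives
prefix = 0101101011010
slide a length-7 window over [0..6] … [6..12] (7 windows); first occurrence of each distinct factor:
  [  0..  6] 0101101
  [  1..  7] 1011010
  [  2..  8] 0110101
  [  3..  9] 1101011
  [  4.. 10] 1010110
  (the other 2 windows repeat one of these)
distinct factors: {0101101, 0110101, 1010110, 1011010, 1101011}
count = 5  (Sturmian bound for length 7 is 8)

5


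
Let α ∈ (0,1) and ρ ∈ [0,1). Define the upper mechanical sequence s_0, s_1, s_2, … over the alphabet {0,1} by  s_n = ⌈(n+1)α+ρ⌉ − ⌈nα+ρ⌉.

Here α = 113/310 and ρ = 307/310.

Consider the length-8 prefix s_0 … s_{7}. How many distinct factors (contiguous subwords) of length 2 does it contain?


3

t_n = ⌈(n·113+307)/310⌉ for n = 0 … 8:
  n=0…8: ⌈307/310⌉=1 ⌈420/310⌉=2 ⌈533/310⌉=2 ⌈646/310⌉=3 ⌈759/310⌉=3 ⌈872/310⌉=3 ⌈985/310⌉=4 ⌈1098/310⌉=4 ⌈1211/310⌉=4
s_n = t_(n+1) − t_n for n = 0 … 7 gives
prefix = 10100100
slide a length-2 window over [0..1] … [6..7] (7 windows); first occurrence of each distinct factor:
  [  0..  1] 10
  [  1..  2] 01
  [  3..  4] 00
  (the other 4 windows repeat one of these)
distinct factors: {00, 01, 10}
count = 3  (Sturmian bound for length 2 is 3)


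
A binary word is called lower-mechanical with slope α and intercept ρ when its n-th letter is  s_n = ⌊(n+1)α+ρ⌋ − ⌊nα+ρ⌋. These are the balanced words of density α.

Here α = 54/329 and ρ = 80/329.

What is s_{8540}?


1

(n+1)α + ρ = (8541·54 + 80) / 329 = 461294/329
nα + ρ     = (8540·54 + 80) / 329 = 461240/329
⌊461294/329⌋ = 1402,  ⌊461240/329⌋ = 1401
s_{8540} = 1402 − 1401 = 1


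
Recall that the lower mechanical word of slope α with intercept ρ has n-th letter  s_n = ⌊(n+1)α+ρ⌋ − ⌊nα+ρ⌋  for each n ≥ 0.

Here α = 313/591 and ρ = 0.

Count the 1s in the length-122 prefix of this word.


#1s = Σ_{n=0}^{121} s_n = Σ_{n=0}^{121} (⌊(n+1)α+ρ⌋ − ⌊nα+ρ⌋)
the sum telescopes: every ⌊nα+ρ⌋ with 0 < n < 122 appears once with + and once with −, leaving ⌊122α+ρ⌋ − ⌊0·α+ρ⌋
122α + ρ = (122·313) / 591 = 38186/591
ρ = 0/591
⌊38186/591⌋ = 64,  ⌊0/591⌋ = 0
#1s = 64 − 0 = 64

64


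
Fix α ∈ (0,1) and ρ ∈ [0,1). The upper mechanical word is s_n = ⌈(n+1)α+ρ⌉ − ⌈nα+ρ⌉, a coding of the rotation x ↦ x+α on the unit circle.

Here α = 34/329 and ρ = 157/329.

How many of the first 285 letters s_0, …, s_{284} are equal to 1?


#1s = Σ_{n=0}^{284} s_n = Σ_{n=0}^{284} (⌈(n+1)α+ρ⌉ − ⌈nα+ρ⌉)
the sum telescopes: every ⌈nα+ρ⌉ with 0 < n < 285 appears once with + and once with −, leaving ⌈285α+ρ⌉ − ⌈0·α+ρ⌉
285α + ρ = (285·34 + 157) / 329 = 9847/329
ρ = 157/329
⌈9847/329⌉ = 30,  ⌈157/329⌉ = 1
#1s = 30 − 1 = 29

29


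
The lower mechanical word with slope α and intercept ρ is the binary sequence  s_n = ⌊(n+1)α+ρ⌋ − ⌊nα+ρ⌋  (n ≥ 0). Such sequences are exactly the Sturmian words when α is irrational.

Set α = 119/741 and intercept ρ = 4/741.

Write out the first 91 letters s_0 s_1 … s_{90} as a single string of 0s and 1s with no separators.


n=0: ⌊(1·119+4)/741⌋ − ⌊(0·119+4)/741⌋ = ⌊123/741⌋ − ⌊4/741⌋ = 0 − 0 = 0
n=1: ⌊(2·119+4)/741⌋ − ⌊(1·119+4)/741⌋ = ⌊242/741⌋ − ⌊123/741⌋ = 0 − 0 = 0
n=2: ⌊(3·119+4)/741⌋ − ⌊(2·119+4)/741⌋ = ⌊361/741⌋ − ⌊242/741⌋ = 0 − 0 = 0
n=3: ⌊(4·119+4)/741⌋ − ⌊(3·119+4)/741⌋ = ⌊480/741⌋ − ⌊361/741⌋ = 0 − 0 = 0
n=4: ⌊(5·119+4)/741⌋ − ⌊(4·119+4)/741⌋ = ⌊599/741⌋ − ⌊480/741⌋ = 0 − 0 = 0
n=5: ⌊(6·119+4)/741⌋ − ⌊(5·119+4)/741⌋ = ⌊718/741⌋ − ⌊599/741⌋ = 0 − 0 = 0
n=6: ⌊(7·119+4)/741⌋ − ⌊(6·119+4)/741⌋ = ⌊837/741⌋ − ⌊718/741⌋ = 1 − 0 = 1
n=7: ⌊(8·119+4)/741⌋ − ⌊(7·119+4)/741⌋ = ⌊956/741⌋ − ⌊837/741⌋ = 1 − 1 = 0
n=8: ⌊(9·119+4)/741⌋ − ⌊(8·119+4)/741⌋ = ⌊1075/741⌋ − ⌊956/741⌋ = 1 − 1 = 0
n=9: ⌊(10·119+4)/741⌋ − ⌊(9·119+4)/741⌋ = ⌊1194/741⌋ − ⌊1075/741⌋ = 1 − 1 = 0
n=10: ⌊(11·119+4)/741⌋ − ⌊(10·119+4)/741⌋ = ⌊1313/741⌋ − ⌊1194/741⌋ = 1 − 1 = 0
n=11: ⌊(12·119+4)/741⌋ − ⌊(11·119+4)/741⌋ = ⌊1432/741⌋ − ⌊1313/741⌋ = 1 − 1 = 0
n=12: ⌊(13·119+4)/741⌋ − ⌊(12·119+4)/741⌋ = ⌊1551/741⌋ − ⌊1432/741⌋ = 2 − 1 = 1
n=13: ⌊(14·119+4)/741⌋ − ⌊(13·119+4)/741⌋ = ⌊1670/741⌋ − ⌊1551/741⌋ = 2 − 2 = 0
n=14: ⌊(15·119+4)/741⌋ − ⌊(14·119+4)/741⌋ = ⌊1789/741⌋ − ⌊1670/741⌋ = 2 − 2 = 0
n=15: ⌊(16·119+4)/741⌋ − ⌊(15·119+4)/741⌋ = ⌊1908/741⌋ − ⌊1789/741⌋ = 2 − 2 = 0
n=16: ⌊(17·119+4)/741⌋ − ⌊(16·119+4)/741⌋ = ⌊2027/741⌋ − ⌊1908/741⌋ = 2 − 2 = 0
n=17: ⌊(18·119+4)/741⌋ − ⌊(17·119+4)/741⌋ = ⌊2146/741⌋ − ⌊2027/741⌋ = 2 − 2 = 0
n=18: ⌊(19·119+4)/741⌋ − ⌊(18·119+4)/741⌋ = ⌊2265/741⌋ − ⌊2146/741⌋ = 3 − 2 = 1
n=19: ⌊(20·119+4)/741⌋ − ⌊(19·119+4)/741⌋ = ⌊2384/741⌋ − ⌊2265/741⌋ = 3 − 3 = 0
n=20: ⌊(21·119+4)/741⌋ − ⌊(20·119+4)/741⌋ = ⌊2503/741⌋ − ⌊2384/741⌋ = 3 − 3 = 0
n=21: ⌊(22·119+4)/741⌋ − ⌊(21·119+4)/741⌋ = ⌊2622/741⌋ − ⌊2503/741⌋ = 3 − 3 = 0
n=22: ⌊(23·119+4)/741⌋ − ⌊(22·119+4)/741⌋ = ⌊2741/741⌋ − ⌊2622/741⌋ = 3 − 3 = 0
n=23: ⌊(24·119+4)/741⌋ − ⌊(23·119+4)/741⌋ = ⌊2860/741⌋ − ⌊2741/741⌋ = 3 − 3 = 0
n=24: ⌊(25·119+4)/741⌋ − ⌊(24·119+4)/741⌋ = ⌊2979/741⌋ − ⌊2860/741⌋ = 4 − 3 = 1
n=25: ⌊(26·119+4)/741⌋ − ⌊(25·119+4)/741⌋ = ⌊3098/741⌋ − ⌊2979/741⌋ = 4 − 4 = 0
n=26: ⌊(27·119+4)/741⌋ − ⌊(26·119+4)/741⌋ = ⌊3217/741⌋ − ⌊3098/741⌋ = 4 − 4 = 0
n=27: ⌊(28·119+4)/741⌋ − ⌊(27·119+4)/741⌋ = ⌊3336/741⌋ − ⌊3217/741⌋ = 4 − 4 = 0
n=28: ⌊(29·119+4)/741⌋ − ⌊(28·119+4)/741⌋ = ⌊3455/741⌋ − ⌊3336/741⌋ = 4 − 4 = 0
n=29: ⌊(30·119+4)/741⌋ − ⌊(29·119+4)/741⌋ = ⌊3574/741⌋ − ⌊3455/741⌋ = 4 − 4 = 0
n=30: ⌊(31·119+4)/741⌋ − ⌊(30·119+4)/741⌋ = ⌊3693/741⌋ − ⌊3574/741⌋ = 4 − 4 = 0
n=31: ⌊(32·119+4)/741⌋ − ⌊(31·119+4)/741⌋ = ⌊3812/741⌋ − ⌊3693/741⌋ = 5 − 4 = 1
n=32: ⌊(33·119+4)/741⌋ − ⌊(32·119+4)/741⌋ = ⌊3931/741⌋ − ⌊3812/741⌋ = 5 − 5 = 0
n=33: ⌊(34·119+4)/741⌋ − ⌊(33·119+4)/741⌋ = ⌊4050/741⌋ − ⌊3931/741⌋ = 5 − 5 = 0
n=34: ⌊(35·119+4)/741⌋ − ⌊(34·119+4)/741⌋ = ⌊4169/741⌋ − ⌊4050/741⌋ = 5 − 5 = 0
n=35: ⌊(36·119+4)/741⌋ − ⌊(35·119+4)/741⌋ = ⌊4288/741⌋ − ⌊4169/741⌋ = 5 − 5 = 0
n=36: ⌊(37·119+4)/741⌋ − ⌊(36·119+4)/741⌋ = ⌊4407/741⌋ − ⌊4288/741⌋ = 5 − 5 = 0
n=37: ⌊(38·119+4)/741⌋ − ⌊(37·119+4)/741⌋ = ⌊4526/741⌋ − ⌊4407/741⌋ = 6 − 5 = 1
n=38: ⌊(39·119+4)/741⌋ − ⌊(38·119+4)/741⌋ = ⌊4645/741⌋ − ⌊4526/741⌋ = 6 − 6 = 0
n=39: ⌊(40·119+4)/741⌋ − ⌊(39·119+4)/741⌋ = ⌊4764/741⌋ − ⌊4645/741⌋ = 6 − 6 = 0
n=40: ⌊(41·119+4)/741⌋ − ⌊(40·119+4)/741⌋ = ⌊4883/741⌋ − ⌊4764/741⌋ = 6 − 6 = 0
n=41: ⌊(42·119+4)/741⌋ − ⌊(41·119+4)/741⌋ = ⌊5002/741⌋ − ⌊4883/741⌋ = 6 − 6 = 0
n=42: ⌊(43·119+4)/741⌋ − ⌊(42·119+4)/741⌋ = ⌊5121/741⌋ − ⌊5002/741⌋ = 6 − 6 = 0
n=43: ⌊(44·119+4)/741⌋ − ⌊(43·119+4)/741⌋ = ⌊5240/741⌋ − ⌊5121/741⌋ = 7 − 6 = 1
n=44: ⌊(45·119+4)/741⌋ − ⌊(44·119+4)/741⌋ = ⌊5359/741⌋ − ⌊5240/741⌋ = 7 − 7 = 0
n=45: ⌊(46·119+4)/741⌋ − ⌊(45·119+4)/741⌋ = ⌊5478/741⌋ − ⌊5359/741⌋ = 7 − 7 = 0
n=46: ⌊(47·119+4)/741⌋ − ⌊(46·119+4)/741⌋ = ⌊5597/741⌋ − ⌊5478/741⌋ = 7 − 7 = 0
n=47: ⌊(48·119+4)/741⌋ − ⌊(47·119+4)/741⌋ = ⌊5716/741⌋ − ⌊5597/741⌋ = 7 − 7 = 0
n=48: ⌊(49·119+4)/741⌋ − ⌊(48·119+4)/741⌋ = ⌊5835/741⌋ − ⌊5716/741⌋ = 7 − 7 = 0
n=49: ⌊(50·119+4)/741⌋ − ⌊(49·119+4)/741⌋ = ⌊5954/741⌋ − ⌊5835/741⌋ = 8 − 7 = 1
n=50: ⌊(51·119+4)/741⌋ − ⌊(50·119+4)/741⌋ = ⌊6073/741⌋ − ⌊5954/741⌋ = 8 − 8 = 0
n=51: ⌊(52·119+4)/741⌋ − ⌊(51·119+4)/741⌋ = ⌊6192/741⌋ − ⌊6073/741⌋ = 8 − 8 = 0
n=52: ⌊(53·119+4)/741⌋ − ⌊(52·119+4)/741⌋ = ⌊6311/741⌋ − ⌊6192/741⌋ = 8 − 8 = 0
n=53: ⌊(54·119+4)/741⌋ − ⌊(53·119+4)/741⌋ = ⌊6430/741⌋ − ⌊6311/741⌋ = 8 − 8 = 0
n=54: ⌊(55·119+4)/741⌋ − ⌊(54·119+4)/741⌋ = ⌊6549/741⌋ − ⌊6430/741⌋ = 8 − 8 = 0
n=55: ⌊(56·119+4)/741⌋ − ⌊(55·119+4)/741⌋ = ⌊6668/741⌋ − ⌊6549/741⌋ = 8 − 8 = 0
n=56: ⌊(57·119+4)/741⌋ − ⌊(56·119+4)/741⌋ = ⌊6787/741⌋ − ⌊6668/741⌋ = 9 − 8 = 1
n=57: ⌊(58·119+4)/741⌋ − ⌊(57·119+4)/741⌋ = ⌊6906/741⌋ − ⌊6787/741⌋ = 9 − 9 = 0
n=58: ⌊(59·119+4)/741⌋ − ⌊(58·119+4)/741⌋ = ⌊7025/741⌋ − ⌊6906/741⌋ = 9 − 9 = 0
n=59: ⌊(60·119+4)/741⌋ − ⌊(59·119+4)/741⌋ = ⌊7144/741⌋ − ⌊7025/741⌋ = 9 − 9 = 0
n=60: ⌊(61·119+4)/741⌋ − ⌊(60·119+4)/741⌋ = ⌊7263/741⌋ − ⌊7144/741⌋ = 9 − 9 = 0
n=61: ⌊(62·119+4)/741⌋ − ⌊(61·119+4)/741⌋ = ⌊7382/741⌋ − ⌊7263/741⌋ = 9 − 9 = 0
n=62: ⌊(63·119+4)/741⌋ − ⌊(62·119+4)/741⌋ = ⌊7501/741⌋ − ⌊7382/741⌋ = 10 − 9 = 1
n=63: ⌊(64·119+4)/741⌋ − ⌊(63·119+4)/741⌋ = ⌊7620/741⌋ − ⌊7501/741⌋ = 10 − 10 = 0
n=64: ⌊(65·119+4)/741⌋ − ⌊(64·119+4)/741⌋ = ⌊7739/741⌋ − ⌊7620/741⌋ = 10 − 10 = 0
n=65: ⌊(66·119+4)/741⌋ − ⌊(65·119+4)/741⌋ = ⌊7858/741⌋ − ⌊7739/741⌋ = 10 − 10 = 0
n=66: ⌊(67·119+4)/741⌋ − ⌊(66·119+4)/741⌋ = ⌊7977/741⌋ − ⌊7858/741⌋ = 10 − 10 = 0
n=67: ⌊(68·119+4)/741⌋ − ⌊(67·119+4)/741⌋ = ⌊8096/741⌋ − ⌊7977/741⌋ = 10 − 10 = 0
n=68: ⌊(69·119+4)/741⌋ − ⌊(68·119+4)/741⌋ = ⌊8215/741⌋ − ⌊8096/741⌋ = 11 − 10 = 1
n=69: ⌊(70·119+4)/741⌋ − ⌊(69·119+4)/741⌋ = ⌊8334/741⌋ − ⌊8215/741⌋ = 11 − 11 = 0
n=70: ⌊(71·119+4)/741⌋ − ⌊(70·119+4)/741⌋ = ⌊8453/741⌋ − ⌊8334/741⌋ = 11 − 11 = 0
n=71: ⌊(72·119+4)/741⌋ − ⌊(71·119+4)/741⌋ = ⌊8572/741⌋ − ⌊8453/741⌋ = 11 − 11 = 0
n=72: ⌊(73·119+4)/741⌋ − ⌊(72·119+4)/741⌋ = ⌊8691/741⌋ − ⌊8572/741⌋ = 11 − 11 = 0
n=73: ⌊(74·119+4)/741⌋ − ⌊(73·119+4)/741⌋ = ⌊8810/741⌋ − ⌊8691/741⌋ = 11 − 11 = 0
n=74: ⌊(75·119+4)/741⌋ − ⌊(74·119+4)/741⌋ = ⌊8929/741⌋ − ⌊8810/741⌋ = 12 − 11 = 1
n=75: ⌊(76·119+4)/741⌋ − ⌊(75·119+4)/741⌋ = ⌊9048/741⌋ − ⌊8929/741⌋ = 12 − 12 = 0
n=76: ⌊(77·119+4)/741⌋ − ⌊(76·119+4)/741⌋ = ⌊9167/741⌋ − ⌊9048/741⌋ = 12 − 12 = 0
n=77: ⌊(78·119+4)/741⌋ − ⌊(77·119+4)/741⌋ = ⌊9286/741⌋ − ⌊9167/741⌋ = 12 − 12 = 0
n=78: ⌊(79·119+4)/741⌋ − ⌊(78·119+4)/741⌋ = ⌊9405/741⌋ − ⌊9286/741⌋ = 12 − 12 = 0
n=79: ⌊(80·119+4)/741⌋ − ⌊(79·119+4)/741⌋ = ⌊9524/741⌋ − ⌊9405/741⌋ = 12 − 12 = 0
n=80: ⌊(81·119+4)/741⌋ − ⌊(80·119+4)/741⌋ = ⌊9643/741⌋ − ⌊9524/741⌋ = 13 − 12 = 1
n=81: ⌊(82·119+4)/741⌋ − ⌊(81·119+4)/741⌋ = ⌊9762/741⌋ − ⌊9643/741⌋ = 13 − 13 = 0
n=82: ⌊(83·119+4)/741⌋ − ⌊(82·119+4)/741⌋ = ⌊9881/741⌋ − ⌊9762/741⌋ = 13 − 13 = 0
n=83: ⌊(84·119+4)/741⌋ − ⌊(83·119+4)/741⌋ = ⌊10000/741⌋ − ⌊9881/741⌋ = 13 − 13 = 0
n=84: ⌊(85·119+4)/741⌋ − ⌊(84·119+4)/741⌋ = ⌊10119/741⌋ − ⌊10000/741⌋ = 13 − 13 = 0
n=85: ⌊(86·119+4)/741⌋ − ⌊(85·119+4)/741⌋ = ⌊10238/741⌋ − ⌊10119/741⌋ = 13 − 13 = 0
n=86: ⌊(87·119+4)/741⌋ − ⌊(86·119+4)/741⌋ = ⌊10357/741⌋ − ⌊10238/741⌋ = 13 − 13 = 0
n=87: ⌊(88·119+4)/741⌋ − ⌊(87·119+4)/741⌋ = ⌊10476/741⌋ − ⌊10357/741⌋ = 14 − 13 = 1
n=88: ⌊(89·119+4)/741⌋ − ⌊(88·119+4)/741⌋ = ⌊10595/741⌋ − ⌊10476/741⌋ = 14 − 14 = 0
n=89: ⌊(90·119+4)/741⌋ − ⌊(89·119+4)/741⌋ = ⌊10714/741⌋ − ⌊10595/741⌋ = 14 − 14 = 0
n=90: ⌊(91·119+4)/741⌋ − ⌊(90·119+4)/741⌋ = ⌊10833/741⌋ − ⌊10714/741⌋ = 14 − 14 = 0

0000001000001000001000001000000100000100000100000100000010000010000010000010000010000001000


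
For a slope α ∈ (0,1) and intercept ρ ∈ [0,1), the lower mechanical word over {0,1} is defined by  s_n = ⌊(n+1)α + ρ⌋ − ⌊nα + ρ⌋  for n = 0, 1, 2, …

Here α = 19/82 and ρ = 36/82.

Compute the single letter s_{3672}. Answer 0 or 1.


0

(n+1)α + ρ = (3673·19 + 36) / 82 = 69823/82
nα + ρ     = (3672·19 + 36) / 82 = 69804/82
⌊69823/82⌋ = 851,  ⌊69804/82⌋ = 851
s_{3672} = 851 − 851 = 0


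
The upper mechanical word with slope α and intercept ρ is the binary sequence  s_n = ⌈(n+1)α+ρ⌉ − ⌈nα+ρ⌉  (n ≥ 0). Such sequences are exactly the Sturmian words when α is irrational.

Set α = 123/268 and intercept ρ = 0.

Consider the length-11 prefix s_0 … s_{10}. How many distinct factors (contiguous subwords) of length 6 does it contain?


2

t_n = ⌈(n·123)/268⌉ for n = 0 … 11:
  n=0…9: ⌈0/268⌉=0 ⌈123/268⌉=1 ⌈246/268⌉=1 ⌈369/268⌉=2 ⌈492/268⌉=2 ⌈615/268⌉=3 ⌈738/268⌉=3 ⌈861/268⌉=4 ⌈984/268⌉=4 ⌈1107/268⌉=5
  n=10…11: ⌈1230/268⌉=5 ⌈1353/268⌉=6
s_n = t_(n+1) − t_n for n = 0 … 10 gives
prefix = 10101010101
slide a length-6 window over [0..5] … [5..10] (6 windows); first occurrence of each distinct factor:
  [  0..  5] 101010
  [  1..  6] 010101
  (the other 4 windows repeat one of these)
distinct factors: {010101, 101010}
count = 2  (Sturmian bound for length 6 is 7)


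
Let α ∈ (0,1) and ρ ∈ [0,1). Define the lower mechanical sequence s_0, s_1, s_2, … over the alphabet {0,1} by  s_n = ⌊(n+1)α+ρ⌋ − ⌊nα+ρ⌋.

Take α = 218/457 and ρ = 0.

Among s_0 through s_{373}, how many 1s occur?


178

#1s = Σ_{n=0}^{373} s_n = Σ_{n=0}^{373} (⌊(n+1)α+ρ⌋ − ⌊nα+ρ⌋)
the sum telescopes: every ⌊nα+ρ⌋ with 0 < n < 374 appears once with + and once with −, leaving ⌊374α+ρ⌋ − ⌊0·α+ρ⌋
374α + ρ = (374·218) / 457 = 81532/457
ρ = 0/457
⌊81532/457⌋ = 178,  ⌊0/457⌋ = 0
#1s = 178 − 0 = 178


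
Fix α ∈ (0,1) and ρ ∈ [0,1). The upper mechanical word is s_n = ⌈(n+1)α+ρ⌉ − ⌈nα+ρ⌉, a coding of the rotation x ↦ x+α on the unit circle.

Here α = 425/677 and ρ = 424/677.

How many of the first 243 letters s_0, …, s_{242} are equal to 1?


#1s = Σ_{n=0}^{242} s_n = Σ_{n=0}^{242} (⌈(n+1)α+ρ⌉ − ⌈nα+ρ⌉)
the sum telescopes: every ⌈nα+ρ⌉ with 0 < n < 243 appears once with + and once with −, leaving ⌈243α+ρ⌉ − ⌈0·α+ρ⌉
243α + ρ = (243·425 + 424) / 677 = 103699/677
ρ = 424/677
⌈103699/677⌉ = 154,  ⌈424/677⌉ = 1
#1s = 154 − 1 = 153

153


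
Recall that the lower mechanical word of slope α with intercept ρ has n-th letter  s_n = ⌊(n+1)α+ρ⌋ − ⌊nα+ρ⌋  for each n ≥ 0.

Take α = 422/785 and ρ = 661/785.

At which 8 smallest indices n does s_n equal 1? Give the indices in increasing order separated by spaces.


0 2 4 5 7 9 11 13

n=0: ⌊1083/785⌋−⌊661/785⌋ = 1−0 = 1  ← one
n=1: ⌊1505/785⌋−⌊1083/785⌋ = 1−1 = 0
n=2: ⌊1927/785⌋−⌊1505/785⌋ = 2−1 = 1  ← one
n=3: ⌊2349/785⌋−⌊1927/785⌋ = 2−2 = 0
n=4: ⌊2771/785⌋−⌊2349/785⌋ = 3−2 = 1  ← one
n=5: ⌊3193/785⌋−⌊2771/785⌋ = 4−3 = 1  ← one
n=6: ⌊3615/785⌋−⌊3193/785⌋ = 4−4 = 0
n=7: ⌊4037/785⌋−⌊3615/785⌋ = 5−4 = 1  ← one
n=8: ⌊4459/785⌋−⌊4037/785⌋ = 5−5 = 0
n=9: ⌊4881/785⌋−⌊4459/785⌋ = 6−5 = 1  ← one
n=10: ⌊5303/785⌋−⌊4881/785⌋ = 6−6 = 0
n=11: ⌊5725/785⌋−⌊5303/785⌋ = 7−6 = 1  ← one
n=12: ⌊6147/785⌋−⌊5725/785⌋ = 7−7 = 0
n=13: ⌊6569/785⌋−⌊6147/785⌋ = 8−7 = 1  ← one
positions of the first 8 ones: 0 2 4 5 7 9 11 13


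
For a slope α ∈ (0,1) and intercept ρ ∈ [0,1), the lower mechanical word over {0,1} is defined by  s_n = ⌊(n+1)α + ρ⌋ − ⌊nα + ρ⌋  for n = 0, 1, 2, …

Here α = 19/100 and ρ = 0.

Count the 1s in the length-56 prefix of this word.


10

#1s = Σ_{n=0}^{55} s_n = Σ_{n=0}^{55} (⌊(n+1)α+ρ⌋ − ⌊nα+ρ⌋)
the sum telescopes: every ⌊nα+ρ⌋ with 0 < n < 56 appears once with + and once with −, leaving ⌊56α+ρ⌋ − ⌊0·α+ρ⌋
56α + ρ = (56·19) / 100 = 1064/100
ρ = 0/100
⌊1064/100⌋ = 10,  ⌊0/100⌋ = 0
#1s = 10 − 0 = 10


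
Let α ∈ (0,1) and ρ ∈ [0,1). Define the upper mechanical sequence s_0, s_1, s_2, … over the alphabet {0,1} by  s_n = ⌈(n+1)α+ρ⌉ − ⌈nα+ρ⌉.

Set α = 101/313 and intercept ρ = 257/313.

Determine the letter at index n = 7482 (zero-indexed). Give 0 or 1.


(n+1)α + ρ = (7483·101 + 257) / 313 = 756040/313
nα + ρ     = (7482·101 + 257) / 313 = 755939/313
⌈756040/313⌉ = 2416,  ⌈755939/313⌉ = 2416
s_{7482} = 2416 − 2416 = 0

0


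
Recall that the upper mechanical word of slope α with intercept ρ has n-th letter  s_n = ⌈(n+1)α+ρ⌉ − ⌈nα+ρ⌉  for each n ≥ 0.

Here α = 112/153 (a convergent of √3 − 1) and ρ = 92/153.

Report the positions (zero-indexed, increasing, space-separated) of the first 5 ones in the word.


0 1 3 4 6

n=0: ⌈204/153⌉−⌈92/153⌉ = 2−1 = 1  ← one
n=1: ⌈316/153⌉−⌈204/153⌉ = 3−2 = 1  ← one
n=2: ⌈428/153⌉−⌈316/153⌉ = 3−3 = 0
n=3: ⌈540/153⌉−⌈428/153⌉ = 4−3 = 1  ← one
n=4: ⌈652/153⌉−⌈540/153⌉ = 5−4 = 1  ← one
n=5: ⌈764/153⌉−⌈652/153⌉ = 5−5 = 0
n=6: ⌈876/153⌉−⌈764/153⌉ = 6−5 = 1  ← one
positions of the first 5 ones: 0 1 3 4 6


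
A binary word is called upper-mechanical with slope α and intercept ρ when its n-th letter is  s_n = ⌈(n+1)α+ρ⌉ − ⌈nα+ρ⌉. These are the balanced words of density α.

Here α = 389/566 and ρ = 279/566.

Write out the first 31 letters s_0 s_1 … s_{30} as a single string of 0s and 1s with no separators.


1011011011101101101101101110110

n=0: ⌈(1·389+279)/566⌉ − ⌈(0·389+279)/566⌉ = ⌈668/566⌉ − ⌈279/566⌉ = 2 − 1 = 1
n=1: ⌈(2·389+279)/566⌉ − ⌈(1·389+279)/566⌉ = ⌈1057/566⌉ − ⌈668/566⌉ = 2 − 2 = 0
n=2: ⌈(3·389+279)/566⌉ − ⌈(2·389+279)/566⌉ = ⌈1446/566⌉ − ⌈1057/566⌉ = 3 − 2 = 1
n=3: ⌈(4·389+279)/566⌉ − ⌈(3·389+279)/566⌉ = ⌈1835/566⌉ − ⌈1446/566⌉ = 4 − 3 = 1
n=4: ⌈(5·389+279)/566⌉ − ⌈(4·389+279)/566⌉ = ⌈2224/566⌉ − ⌈1835/566⌉ = 4 − 4 = 0
n=5: ⌈(6·389+279)/566⌉ − ⌈(5·389+279)/566⌉ = ⌈2613/566⌉ − ⌈2224/566⌉ = 5 − 4 = 1
n=6: ⌈(7·389+279)/566⌉ − ⌈(6·389+279)/566⌉ = ⌈3002/566⌉ − ⌈2613/566⌉ = 6 − 5 = 1
n=7: ⌈(8·389+279)/566⌉ − ⌈(7·389+279)/566⌉ = ⌈3391/566⌉ − ⌈3002/566⌉ = 6 − 6 = 0
n=8: ⌈(9·389+279)/566⌉ − ⌈(8·389+279)/566⌉ = ⌈3780/566⌉ − ⌈3391/566⌉ = 7 − 6 = 1
n=9: ⌈(10·389+279)/566⌉ − ⌈(9·389+279)/566⌉ = ⌈4169/566⌉ − ⌈3780/566⌉ = 8 − 7 = 1
n=10: ⌈(11·389+279)/566⌉ − ⌈(10·389+279)/566⌉ = ⌈4558/566⌉ − ⌈4169/566⌉ = 9 − 8 = 1
n=11: ⌈(12·389+279)/566⌉ − ⌈(11·389+279)/566⌉ = ⌈4947/566⌉ − ⌈4558/566⌉ = 9 − 9 = 0
n=12: ⌈(13·389+279)/566⌉ − ⌈(12·389+279)/566⌉ = ⌈5336/566⌉ − ⌈4947/566⌉ = 10 − 9 = 1
n=13: ⌈(14·389+279)/566⌉ − ⌈(13·389+279)/566⌉ = ⌈5725/566⌉ − ⌈5336/566⌉ = 11 − 10 = 1
n=14: ⌈(15·389+279)/566⌉ − ⌈(14·389+279)/566⌉ = ⌈6114/566⌉ − ⌈5725/566⌉ = 11 − 11 = 0
n=15: ⌈(16·389+279)/566⌉ − ⌈(15·389+279)/566⌉ = ⌈6503/566⌉ − ⌈6114/566⌉ = 12 − 11 = 1
n=16: ⌈(17·389+279)/566⌉ − ⌈(16·389+279)/566⌉ = ⌈6892/566⌉ − ⌈6503/566⌉ = 13 − 12 = 1
n=17: ⌈(18·389+279)/566⌉ − ⌈(17·389+279)/566⌉ = ⌈7281/566⌉ − ⌈6892/566⌉ = 13 − 13 = 0
n=18: ⌈(19·389+279)/566⌉ − ⌈(18·389+279)/566⌉ = ⌈7670/566⌉ − ⌈7281/566⌉ = 14 − 13 = 1
n=19: ⌈(20·389+279)/566⌉ − ⌈(19·389+279)/566⌉ = ⌈8059/566⌉ − ⌈7670/566⌉ = 15 − 14 = 1
n=20: ⌈(21·389+279)/566⌉ − ⌈(20·389+279)/566⌉ = ⌈8448/566⌉ − ⌈8059/566⌉ = 15 − 15 = 0
n=21: ⌈(22·389+279)/566⌉ − ⌈(21·389+279)/566⌉ = ⌈8837/566⌉ − ⌈8448/566⌉ = 16 − 15 = 1
n=22: ⌈(23·389+279)/566⌉ − ⌈(22·389+279)/566⌉ = ⌈9226/566⌉ − ⌈8837/566⌉ = 17 − 16 = 1
n=23: ⌈(24·389+279)/566⌉ − ⌈(23·389+279)/566⌉ = ⌈9615/566⌉ − ⌈9226/566⌉ = 17 − 17 = 0
n=24: ⌈(25·389+279)/566⌉ − ⌈(24·389+279)/566⌉ = ⌈10004/566⌉ − ⌈9615/566⌉ = 18 − 17 = 1
n=25: ⌈(26·389+279)/566⌉ − ⌈(25·389+279)/566⌉ = ⌈10393/566⌉ − ⌈10004/566⌉ = 19 − 18 = 1
n=26: ⌈(27·389+279)/566⌉ − ⌈(26·389+279)/566⌉ = ⌈10782/566⌉ − ⌈10393/566⌉ = 20 − 19 = 1
n=27: ⌈(28·389+279)/566⌉ − ⌈(27·389+279)/566⌉ = ⌈11171/566⌉ − ⌈10782/566⌉ = 20 − 20 = 0
n=28: ⌈(29·389+279)/566⌉ − ⌈(28·389+279)/566⌉ = ⌈11560/566⌉ − ⌈11171/566⌉ = 21 − 20 = 1
n=29: ⌈(30·389+279)/566⌉ − ⌈(29·389+279)/566⌉ = ⌈11949/566⌉ − ⌈11560/566⌉ = 22 − 21 = 1
n=30: ⌈(31·389+279)/566⌉ − ⌈(30·389+279)/566⌉ = ⌈12338/566⌉ − ⌈11949/566⌉ = 22 − 22 = 0


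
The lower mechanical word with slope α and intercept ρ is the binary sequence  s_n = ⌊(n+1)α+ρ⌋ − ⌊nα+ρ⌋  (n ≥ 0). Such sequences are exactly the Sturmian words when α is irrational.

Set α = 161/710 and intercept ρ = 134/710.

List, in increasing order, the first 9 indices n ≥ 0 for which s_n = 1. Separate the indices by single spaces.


3 7 12 16 21 25 30 34 38

n=0: ⌊295/710⌋−⌊134/710⌋ = 0−0 = 0
n=1: ⌊456/710⌋−⌊295/710⌋ = 0−0 = 0
n=2: ⌊617/710⌋−⌊456/710⌋ = 0−0 = 0
n=3: ⌊778/710⌋−⌊617/710⌋ = 1−0 = 1  ← one
n=4: ⌊939/710⌋−⌊778/710⌋ = 1−1 = 0
n=5: ⌊1100/710⌋−⌊939/710⌋ = 1−1 = 0
n=6: ⌊1261/710⌋−⌊1100/710⌋ = 1−1 = 0
n=7: ⌊1422/710⌋−⌊1261/710⌋ = 2−1 = 1  ← one
n=8: ⌊1583/710⌋−⌊1422/710⌋ = 2−2 = 0
n=9: ⌊1744/710⌋−⌊1583/710⌋ = 2−2 = 0
n=10: ⌊1905/710⌋−⌊1744/710⌋ = 2−2 = 0
n=11: ⌊2066/710⌋−⌊1905/710⌋ = 2−2 = 0
n=12: ⌊2227/710⌋−⌊2066/710⌋ = 3−2 = 1  ← one
n=13: ⌊2388/710⌋−⌊2227/710⌋ = 3−3 = 0
n=14: ⌊2549/710⌋−⌊2388/710⌋ = 3−3 = 0
n=15: ⌊2710/710⌋−⌊2549/710⌋ = 3−3 = 0
n=16: ⌊2871/710⌋−⌊2710/710⌋ = 4−3 = 1  ← one
n=17: ⌊3032/710⌋−⌊2871/710⌋ = 4−4 = 0
n=18: ⌊3193/710⌋−⌊3032/710⌋ = 4−4 = 0
n=19: ⌊3354/710⌋−⌊3193/710⌋ = 4−4 = 0
n=20: ⌊3515/710⌋−⌊3354/710⌋ = 4−4 = 0
n=21: ⌊3676/710⌋−⌊3515/710⌋ = 5−4 = 1  ← one
n=22: ⌊3837/710⌋−⌊3676/710⌋ = 5−5 = 0
n=23: ⌊3998/710⌋−⌊3837/710⌋ = 5−5 = 0
n=24: ⌊4159/710⌋−⌊3998/710⌋ = 5−5 = 0
n=25: ⌊4320/710⌋−⌊4159/710⌋ = 6−5 = 1  ← one
n=26: ⌊4481/710⌋−⌊4320/710⌋ = 6−6 = 0
n=27: ⌊4642/710⌋−⌊4481/710⌋ = 6−6 = 0
n=28: ⌊4803/710⌋−⌊4642/710⌋ = 6−6 = 0
n=29: ⌊4964/710⌋−⌊4803/710⌋ = 6−6 = 0
n=30: ⌊5125/710⌋−⌊4964/710⌋ = 7−6 = 1  ← one
n=31: ⌊5286/710⌋−⌊5125/710⌋ = 7−7 = 0
n=32: ⌊5447/710⌋−⌊5286/710⌋ = 7−7 = 0
n=33: ⌊5608/710⌋−⌊5447/710⌋ = 7−7 = 0
n=34: ⌊5769/710⌋−⌊5608/710⌋ = 8−7 = 1  ← one
n=35: ⌊5930/710⌋−⌊5769/710⌋ = 8−8 = 0
n=36: ⌊6091/710⌋−⌊5930/710⌋ = 8−8 = 0
n=37: ⌊6252/710⌋−⌊6091/710⌋ = 8−8 = 0
n=38: ⌊6413/710⌋−⌊6252/710⌋ = 9−8 = 1  ← one
positions of the first 9 ones: 3 7 12 16 21 25 30 34 38


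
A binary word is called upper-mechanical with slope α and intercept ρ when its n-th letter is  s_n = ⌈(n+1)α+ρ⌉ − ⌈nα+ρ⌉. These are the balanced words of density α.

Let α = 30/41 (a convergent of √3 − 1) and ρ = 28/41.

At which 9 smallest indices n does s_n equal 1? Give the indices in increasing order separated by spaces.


n=0: ⌈58/41⌉−⌈28/41⌉ = 2−1 = 1  ← one
n=1: ⌈88/41⌉−⌈58/41⌉ = 3−2 = 1  ← one
n=2: ⌈118/41⌉−⌈88/41⌉ = 3−3 = 0
n=3: ⌈148/41⌉−⌈118/41⌉ = 4−3 = 1  ← one
n=4: ⌈178/41⌉−⌈148/41⌉ = 5−4 = 1  ← one
n=5: ⌈208/41⌉−⌈178/41⌉ = 6−5 = 1  ← one
n=6: ⌈238/41⌉−⌈208/41⌉ = 6−6 = 0
n=7: ⌈268/41⌉−⌈238/41⌉ = 7−6 = 1  ← one
n=8: ⌈298/41⌉−⌈268/41⌉ = 8−7 = 1  ← one
n=9: ⌈328/41⌉−⌈298/41⌉ = 8−8 = 0
n=10: ⌈358/41⌉−⌈328/41⌉ = 9−8 = 1  ← one
n=11: ⌈388/41⌉−⌈358/41⌉ = 10−9 = 1  ← one
positions of the first 9 ones: 0 1 3 4 5 7 8 10 11

0 1 3 4 5 7 8 10 11


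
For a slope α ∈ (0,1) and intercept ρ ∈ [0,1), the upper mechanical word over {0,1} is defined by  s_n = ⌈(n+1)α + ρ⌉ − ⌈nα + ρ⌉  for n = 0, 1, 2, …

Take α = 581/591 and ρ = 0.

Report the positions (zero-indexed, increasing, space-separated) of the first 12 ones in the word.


0 1 2 3 4 5 6 7 8 9 10 11

n=0: ⌈581/591⌉−⌈0/591⌉ = 1−0 = 1  ← one
n=1: ⌈1162/591⌉−⌈581/591⌉ = 2−1 = 1  ← one
n=2: ⌈1743/591⌉−⌈1162/591⌉ = 3−2 = 1  ← one
n=3: ⌈2324/591⌉−⌈1743/591⌉ = 4−3 = 1  ← one
n=4: ⌈2905/591⌉−⌈2324/591⌉ = 5−4 = 1  ← one
n=5: ⌈3486/591⌉−⌈2905/591⌉ = 6−5 = 1  ← one
n=6: ⌈4067/591⌉−⌈3486/591⌉ = 7−6 = 1  ← one
n=7: ⌈4648/591⌉−⌈4067/591⌉ = 8−7 = 1  ← one
n=8: ⌈5229/591⌉−⌈4648/591⌉ = 9−8 = 1  ← one
n=9: ⌈5810/591⌉−⌈5229/591⌉ = 10−9 = 1  ← one
n=10: ⌈6391/591⌉−⌈5810/591⌉ = 11−10 = 1  ← one
n=11: ⌈6972/591⌉−⌈6391/591⌉ = 12−11 = 1  ← one
positions of the first 12 ones: 0 1 2 3 4 5 6 7 8 9 10 11


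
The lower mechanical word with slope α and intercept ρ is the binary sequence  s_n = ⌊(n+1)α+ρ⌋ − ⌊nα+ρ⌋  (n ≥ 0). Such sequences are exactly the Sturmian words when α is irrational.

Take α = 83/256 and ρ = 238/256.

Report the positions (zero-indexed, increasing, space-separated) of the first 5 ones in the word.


n=0: ⌊321/256⌋−⌊238/256⌋ = 1−0 = 1  ← one
n=1: ⌊404/256⌋−⌊321/256⌋ = 1−1 = 0
n=2: ⌊487/256⌋−⌊404/256⌋ = 1−1 = 0
n=3: ⌊570/256⌋−⌊487/256⌋ = 2−1 = 1  ← one
n=4: ⌊653/256⌋−⌊570/256⌋ = 2−2 = 0
n=5: ⌊736/256⌋−⌊653/256⌋ = 2−2 = 0
n=6: ⌊819/256⌋−⌊736/256⌋ = 3−2 = 1  ← one
n=7: ⌊902/256⌋−⌊819/256⌋ = 3−3 = 0
n=8: ⌊985/256⌋−⌊902/256⌋ = 3−3 = 0
n=9: ⌊1068/256⌋−⌊985/256⌋ = 4−3 = 1  ← one
n=10: ⌊1151/256⌋−⌊1068/256⌋ = 4−4 = 0
n=11: ⌊1234/256⌋−⌊1151/256⌋ = 4−4 = 0
n=12: ⌊1317/256⌋−⌊1234/256⌋ = 5−4 = 1  ← one
positions of the first 5 ones: 0 3 6 9 12

0 3 6 9 12


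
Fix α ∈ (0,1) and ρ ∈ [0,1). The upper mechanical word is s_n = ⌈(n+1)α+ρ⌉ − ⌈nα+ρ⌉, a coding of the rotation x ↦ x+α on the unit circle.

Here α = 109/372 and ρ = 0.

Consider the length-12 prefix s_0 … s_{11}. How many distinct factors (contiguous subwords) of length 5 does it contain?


6

t_n = ⌈(n·109)/372⌉ for n = 0 … 12:
  n=0…9: ⌈0/372⌉=0 ⌈109/372⌉=1 ⌈218/372⌉=1 ⌈327/372⌉=1 ⌈436/372⌉=2 ⌈545/372⌉=2 ⌈654/372⌉=2 ⌈763/372⌉=3 ⌈872/372⌉=3 ⌈981/372⌉=3
  n=10…12: ⌈1090/372⌉=3 ⌈1199/372⌉=4 ⌈1308/372⌉=4
s_n = t_(n+1) − t_n for n = 0 … 11 gives
prefix = 100100100010
slide a length-5 window over [0..4] … [7..11] (8 windows); first occurrence of each distinct factor:
  [  0..  4] 10010
  [  1..  5] 00100
  [  2..  6] 01001
  [  5..  9] 01000
  [  6.. 10] 10001
  [  7.. 11] 00010
  (the other 2 windows repeat one of these)
distinct factors: {00010, 00100, 01000, 01001, 10001, 10010}
count = 6  (Sturmian bound for length 5 is 6)


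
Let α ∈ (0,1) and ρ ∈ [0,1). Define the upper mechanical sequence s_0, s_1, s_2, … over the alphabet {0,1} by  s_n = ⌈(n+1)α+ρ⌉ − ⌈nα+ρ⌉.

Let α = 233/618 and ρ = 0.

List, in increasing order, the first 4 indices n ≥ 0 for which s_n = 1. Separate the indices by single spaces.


0 2 5 7

n=0: ⌈233/618⌉−⌈0/618⌉ = 1−0 = 1  ← one
n=1: ⌈466/618⌉−⌈233/618⌉ = 1−1 = 0
n=2: ⌈699/618⌉−⌈466/618⌉ = 2−1 = 1  ← one
n=3: ⌈932/618⌉−⌈699/618⌉ = 2−2 = 0
n=4: ⌈1165/618⌉−⌈932/618⌉ = 2−2 = 0
n=5: ⌈1398/618⌉−⌈1165/618⌉ = 3−2 = 1  ← one
n=6: ⌈1631/618⌉−⌈1398/618⌉ = 3−3 = 0
n=7: ⌈1864/618⌉−⌈1631/618⌉ = 4−3 = 1  ← one
positions of the first 4 ones: 0 2 5 7


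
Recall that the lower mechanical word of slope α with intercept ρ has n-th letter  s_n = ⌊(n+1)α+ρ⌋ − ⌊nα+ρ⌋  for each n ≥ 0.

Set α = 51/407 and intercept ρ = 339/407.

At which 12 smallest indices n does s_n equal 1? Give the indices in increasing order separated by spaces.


n=0: ⌊390/407⌋−⌊339/407⌋ = 0−0 = 0
n=1: ⌊441/407⌋−⌊390/407⌋ = 1−0 = 1  ← one
n=2: ⌊492/407⌋−⌊441/407⌋ = 1−1 = 0
n=3: ⌊543/407⌋−⌊492/407⌋ = 1−1 = 0
  …
n=9: ⌊849/407⌋−⌊798/407⌋ = 2−1 = 1  ← one
n=10: ⌊900/407⌋−⌊849/407⌋ = 2−2 = 0
n=11: ⌊951/407⌋−⌊900/407⌋ = 2−2 = 0
  …
n=17: ⌊1257/407⌋−⌊1206/407⌋ = 3−2 = 1  ← one
n=18: ⌊1308/407⌋−⌊1257/407⌋ = 3−3 = 0
n=19: ⌊1359/407⌋−⌊1308/407⌋ = 3−3 = 0
  …
n=25: ⌊1665/407⌋−⌊1614/407⌋ = 4−3 = 1  ← one
n=26: ⌊1716/407⌋−⌊1665/407⌋ = 4−4 = 0
n=27: ⌊1767/407⌋−⌊1716/407⌋ = 4−4 = 0
  …
n=33: ⌊2073/407⌋−⌊2022/407⌋ = 5−4 = 1  ← one
n=34: ⌊2124/407⌋−⌊2073/407⌋ = 5−5 = 0
n=35: ⌊2175/407⌋−⌊2124/407⌋ = 5−5 = 0
  …
n=41: ⌊2481/407⌋−⌊2430/407⌋ = 6−5 = 1  ← one
n=42: ⌊2532/407⌋−⌊2481/407⌋ = 6−6 = 0
n=43: ⌊2583/407⌋−⌊2532/407⌋ = 6−6 = 0
  …
n=49: ⌊2889/407⌋−⌊2838/407⌋ = 7−6 = 1  ← one
n=50: ⌊2940/407⌋−⌊2889/407⌋ = 7−7 = 0
n=51: ⌊2991/407⌋−⌊2940/407⌋ = 7−7 = 0
  …
n=57: ⌊3297/407⌋−⌊3246/407⌋ = 8−7 = 1  ← one
n=58: ⌊3348/407⌋−⌊3297/407⌋ = 8−8 = 0
n=59: ⌊3399/407⌋−⌊3348/407⌋ = 8−8 = 0
  …
n=65: ⌊3705/407⌋−⌊3654/407⌋ = 9−8 = 1  ← one
n=66: ⌊3756/407⌋−⌊3705/407⌋ = 9−9 = 0
n=67: ⌊3807/407⌋−⌊3756/407⌋ = 9−9 = 0
  …
n=73: ⌊4113/407⌋−⌊4062/407⌋ = 10−9 = 1  ← one
n=74: ⌊4164/407⌋−⌊4113/407⌋ = 10−10 = 0
n=75: ⌊4215/407⌋−⌊4164/407⌋ = 10−10 = 0
  …
n=81: ⌊4521/407⌋−⌊4470/407⌋ = 11−10 = 1  ← one
n=82: ⌊4572/407⌋−⌊4521/407⌋ = 11−11 = 0
n=83: ⌊4623/407⌋−⌊4572/407⌋ = 11−11 = 0
  …
n=89: ⌊4929/407⌋−⌊4878/407⌋ = 12−11 = 1  ← one
positions of the first 12 ones: 1 9 17 25 33 41 49 57 65 73 81 89

1 9 17 25 33 41 49 57 65 73 81 89


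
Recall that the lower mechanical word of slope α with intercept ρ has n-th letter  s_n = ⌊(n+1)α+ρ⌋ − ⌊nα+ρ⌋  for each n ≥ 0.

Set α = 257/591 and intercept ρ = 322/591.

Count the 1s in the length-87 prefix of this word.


#1s = Σ_{n=0}^{86} s_n = Σ_{n=0}^{86} (⌊(n+1)α+ρ⌋ − ⌊nα+ρ⌋)
the sum telescopes: every ⌊nα+ρ⌋ with 0 < n < 87 appears once with + and once with −, leaving ⌊87α+ρ⌋ − ⌊0·α+ρ⌋
87α + ρ = (87·257 + 322) / 591 = 22681/591
ρ = 322/591
⌊22681/591⌋ = 38,  ⌊322/591⌋ = 0
#1s = 38 − 0 = 38

38


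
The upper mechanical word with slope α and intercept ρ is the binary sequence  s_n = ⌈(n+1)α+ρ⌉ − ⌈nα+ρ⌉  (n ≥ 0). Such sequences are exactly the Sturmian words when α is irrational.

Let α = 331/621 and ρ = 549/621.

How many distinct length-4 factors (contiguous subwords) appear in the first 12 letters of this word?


t_n = ⌈(n·331+549)/621⌉ for n = 0 … 12:
  n=0…9: ⌈549/621⌉=1 ⌈880/621⌉=2 ⌈1211/621⌉=2 ⌈1542/621⌉=3 ⌈1873/621⌉=4 ⌈2204/621⌉=4 ⌈2535/621⌉=5 ⌈2866/621⌉=5 ⌈3197/621⌉=6 ⌈3528/621⌉=6
  n=10…12: ⌈3859/621⌉=7 ⌈4190/621⌉=7 ⌈4521/621⌉=8
s_n = t_(n+1) − t_n for n = 0 … 11 gives
prefix = 101101010101
slide a length-4 window over [0..3] … [8..11] (9 windows); first occurrence of each distinct factor:
  [  0..  3] 1011
  [  1..  4] 0110
  [  2..  5] 1101
  [  3..  6] 1010
  [  4..  7] 0101
  (the other 4 windows repeat one of these)
distinct factors: {0101, 0110, 1010, 1011, 1101}
count = 5  (Sturmian bound for length 4 is 5)

5


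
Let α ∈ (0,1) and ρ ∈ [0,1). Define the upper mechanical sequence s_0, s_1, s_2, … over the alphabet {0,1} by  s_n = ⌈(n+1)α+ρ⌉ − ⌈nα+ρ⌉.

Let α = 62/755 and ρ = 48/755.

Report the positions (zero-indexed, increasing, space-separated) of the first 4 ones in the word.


n=0: ⌈110/755⌉−⌈48/755⌉ = 1−1 = 0
n=1: ⌈172/755⌉−⌈110/755⌉ = 1−1 = 0
n=2: ⌈234/755⌉−⌈172/755⌉ = 1−1 = 0
n=3: ⌈296/755⌉−⌈234/755⌉ = 1−1 = 0
n=4: ⌈358/755⌉−⌈296/755⌉ = 1−1 = 0
n=5: ⌈420/755⌉−⌈358/755⌉ = 1−1 = 0
n=6: ⌈482/755⌉−⌈420/755⌉ = 1−1 = 0
n=7: ⌈544/755⌉−⌈482/755⌉ = 1−1 = 0
n=8: ⌈606/755⌉−⌈544/755⌉ = 1−1 = 0
n=9: ⌈668/755⌉−⌈606/755⌉ = 1−1 = 0
n=10: ⌈730/755⌉−⌈668/755⌉ = 1−1 = 0
n=11: ⌈792/755⌉−⌈730/755⌉ = 2−1 = 1  ← one
n=12: ⌈854/755⌉−⌈792/755⌉ = 2−2 = 0
n=13: ⌈916/755⌉−⌈854/755⌉ = 2−2 = 0
n=14: ⌈978/755⌉−⌈916/755⌉ = 2−2 = 0
n=15: ⌈1040/755⌉−⌈978/755⌉ = 2−2 = 0
n=16: ⌈1102/755⌉−⌈1040/755⌉ = 2−2 = 0
n=17: ⌈1164/755⌉−⌈1102/755⌉ = 2−2 = 0
n=18: ⌈1226/755⌉−⌈1164/755⌉ = 2−2 = 0
n=19: ⌈1288/755⌉−⌈1226/755⌉ = 2−2 = 0
n=20: ⌈1350/755⌉−⌈1288/755⌉ = 2−2 = 0
n=21: ⌈1412/755⌉−⌈1350/755⌉ = 2−2 = 0
n=22: ⌈1474/755⌉−⌈1412/755⌉ = 2−2 = 0
n=23: ⌈1536/755⌉−⌈1474/755⌉ = 3−2 = 1  ← one
n=24: ⌈1598/755⌉−⌈1536/755⌉ = 3−3 = 0
n=25: ⌈1660/755⌉−⌈1598/755⌉ = 3−3 = 0
n=26: ⌈1722/755⌉−⌈1660/755⌉ = 3−3 = 0
n=27: ⌈1784/755⌉−⌈1722/755⌉ = 3−3 = 0
n=28: ⌈1846/755⌉−⌈1784/755⌉ = 3−3 = 0
n=29: ⌈1908/755⌉−⌈1846/755⌉ = 3−3 = 0
n=30: ⌈1970/755⌉−⌈1908/755⌉ = 3−3 = 0
n=31: ⌈2032/755⌉−⌈1970/755⌉ = 3−3 = 0
n=32: ⌈2094/755⌉−⌈2032/755⌉ = 3−3 = 0
n=33: ⌈2156/755⌉−⌈2094/755⌉ = 3−3 = 0
n=34: ⌈2218/755⌉−⌈2156/755⌉ = 3−3 = 0
n=35: ⌈2280/755⌉−⌈2218/755⌉ = 4−3 = 1  ← one
n=36: ⌈2342/755⌉−⌈2280/755⌉ = 4−4 = 0
n=37: ⌈2404/755⌉−⌈2342/755⌉ = 4−4 = 0
n=38: ⌈2466/755⌉−⌈2404/755⌉ = 4−4 = 0
n=39: ⌈2528/755⌉−⌈2466/755⌉ = 4−4 = 0
n=40: ⌈2590/755⌉−⌈2528/755⌉ = 4−4 = 0
n=41: ⌈2652/755⌉−⌈2590/755⌉ = 4−4 = 0
n=42: ⌈2714/755⌉−⌈2652/755⌉ = 4−4 = 0
n=43: ⌈2776/755⌉−⌈2714/755⌉ = 4−4 = 0
n=44: ⌈2838/755⌉−⌈2776/755⌉ = 4−4 = 0
n=45: ⌈2900/755⌉−⌈2838/755⌉ = 4−4 = 0
n=46: ⌈2962/755⌉−⌈2900/755⌉ = 4−4 = 0
n=47: ⌈3024/755⌉−⌈2962/755⌉ = 5−4 = 1  ← one
positions of the first 4 ones: 11 23 35 47

11 23 35 47


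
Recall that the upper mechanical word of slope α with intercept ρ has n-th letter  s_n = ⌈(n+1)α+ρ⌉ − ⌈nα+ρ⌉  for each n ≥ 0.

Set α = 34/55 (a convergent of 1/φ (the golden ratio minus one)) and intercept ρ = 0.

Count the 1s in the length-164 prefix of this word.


#1s = Σ_{n=0}^{163} s_n = Σ_{n=0}^{163} (⌈(n+1)α+ρ⌉ − ⌈nα+ρ⌉)
the sum telescopes: every ⌈nα+ρ⌉ with 0 < n < 164 appears once with + and once with −, leaving ⌈164α+ρ⌉ − ⌈0·α+ρ⌉
164α + ρ = (164·34) / 55 = 5576/55
ρ = 0/55
⌈5576/55⌉ = 102,  ⌈0/55⌉ = 0
#1s = 102 − 0 = 102

102


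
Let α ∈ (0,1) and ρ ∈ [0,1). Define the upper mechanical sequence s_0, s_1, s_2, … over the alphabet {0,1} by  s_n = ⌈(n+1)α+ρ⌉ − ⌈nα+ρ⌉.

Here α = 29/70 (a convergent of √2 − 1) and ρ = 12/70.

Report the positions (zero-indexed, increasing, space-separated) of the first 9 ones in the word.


n=0: ⌈41/70⌉−⌈12/70⌉ = 1−1 = 0
n=1: ⌈70/70⌉−⌈41/70⌉ = 1−1 = 0
n=2: ⌈99/70⌉−⌈70/70⌉ = 2−1 = 1  ← one
n=3: ⌈128/70⌉−⌈99/70⌉ = 2−2 = 0
n=4: ⌈157/70⌉−⌈128/70⌉ = 3−2 = 1  ← one
n=5: ⌈186/70⌉−⌈157/70⌉ = 3−3 = 0
n=6: ⌈215/70⌉−⌈186/70⌉ = 4−3 = 1  ← one
n=7: ⌈244/70⌉−⌈215/70⌉ = 4−4 = 0
n=8: ⌈273/70⌉−⌈244/70⌉ = 4−4 = 0
n=9: ⌈302/70⌉−⌈273/70⌉ = 5−4 = 1  ← one
n=10: ⌈331/70⌉−⌈302/70⌉ = 5−5 = 0
n=11: ⌈360/70⌉−⌈331/70⌉ = 6−5 = 1  ← one
n=12: ⌈389/70⌉−⌈360/70⌉ = 6−6 = 0
n=13: ⌈418/70⌉−⌈389/70⌉ = 6−6 = 0
n=14: ⌈447/70⌉−⌈418/70⌉ = 7−6 = 1  ← one
n=15: ⌈476/70⌉−⌈447/70⌉ = 7−7 = 0
n=16: ⌈505/70⌉−⌈476/70⌉ = 8−7 = 1  ← one
n=17: ⌈534/70⌉−⌈505/70⌉ = 8−8 = 0
n=18: ⌈563/70⌉−⌈534/70⌉ = 9−8 = 1  ← one
n=19: ⌈592/70⌉−⌈563/70⌉ = 9−9 = 0
n=20: ⌈621/70⌉−⌈592/70⌉ = 9−9 = 0
n=21: ⌈650/70⌉−⌈621/70⌉ = 10−9 = 1  ← one
positions of the first 9 ones: 2 4 6 9 11 14 16 18 21

2 4 6 9 11 14 16 18 21


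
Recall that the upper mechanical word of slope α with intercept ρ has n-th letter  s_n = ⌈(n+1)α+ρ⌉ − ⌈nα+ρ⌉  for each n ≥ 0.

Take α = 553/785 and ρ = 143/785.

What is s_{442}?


(n+1)α + ρ = (443·553 + 143) / 785 = 245122/785
nα + ρ     = (442·553 + 143) / 785 = 244569/785
⌈245122/785⌉ = 313,  ⌈244569/785⌉ = 312
s_{442} = 313 − 312 = 1

1


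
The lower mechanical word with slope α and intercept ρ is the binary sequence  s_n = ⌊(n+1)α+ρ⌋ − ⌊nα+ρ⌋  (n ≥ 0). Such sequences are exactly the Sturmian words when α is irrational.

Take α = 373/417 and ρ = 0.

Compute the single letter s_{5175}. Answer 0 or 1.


1

(n+1)α + ρ = (5176·373) / 417 = 1930648/417
nα + ρ     = (5175·373) / 417 = 1930275/417
⌊1930648/417⌋ = 4629,  ⌊1930275/417⌋ = 4628
s_{5175} = 4629 − 4628 = 1


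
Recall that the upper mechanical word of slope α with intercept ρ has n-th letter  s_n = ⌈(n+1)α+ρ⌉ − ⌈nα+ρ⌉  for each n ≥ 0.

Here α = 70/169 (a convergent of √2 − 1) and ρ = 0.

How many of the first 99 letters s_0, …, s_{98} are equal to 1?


#1s = Σ_{n=0}^{98} s_n = Σ_{n=0}^{98} (⌈(n+1)α+ρ⌉ − ⌈nα+ρ⌉)
the sum telescopes: every ⌈nα+ρ⌉ with 0 < n < 99 appears once with + and once with −, leaving ⌈99α+ρ⌉ − ⌈0·α+ρ⌉
99α + ρ = (99·70) / 169 = 6930/169
ρ = 0/169
⌈6930/169⌉ = 42,  ⌈0/169⌉ = 0
#1s = 42 − 0 = 42

42


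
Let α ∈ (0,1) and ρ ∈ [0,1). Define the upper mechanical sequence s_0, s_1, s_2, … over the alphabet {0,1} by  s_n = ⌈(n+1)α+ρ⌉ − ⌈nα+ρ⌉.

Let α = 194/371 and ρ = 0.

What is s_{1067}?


(n+1)α + ρ = (1068·194) / 371 = 207192/371
nα + ρ     = (1067·194) / 371 = 206998/371
⌈207192/371⌉ = 559,  ⌈206998/371⌉ = 558
s_{1067} = 559 − 558 = 1

1
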